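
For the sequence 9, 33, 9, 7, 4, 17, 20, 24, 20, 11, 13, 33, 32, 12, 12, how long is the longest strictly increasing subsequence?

One longest increasing subsequence is 9, 17, 20, 24, 33 (positions 1,6,7,8,12), of length 5; no longer one exists.

5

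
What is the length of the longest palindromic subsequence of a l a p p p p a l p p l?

8

One longest palindromic subsequence is lppppppl (positions 2,4,5,6,7,10,11,12); it reads the same forward and backward, and the interval DP gives dp[1][12] = 8.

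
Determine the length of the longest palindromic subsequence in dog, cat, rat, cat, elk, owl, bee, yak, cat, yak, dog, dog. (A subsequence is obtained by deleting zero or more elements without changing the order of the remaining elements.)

One longest palindromic subsequence is dog yak cat yak dog (positions 1,8,9,10,12); it reads the same forward and backward, and the interval DP gives dp[1][12] = 5.

5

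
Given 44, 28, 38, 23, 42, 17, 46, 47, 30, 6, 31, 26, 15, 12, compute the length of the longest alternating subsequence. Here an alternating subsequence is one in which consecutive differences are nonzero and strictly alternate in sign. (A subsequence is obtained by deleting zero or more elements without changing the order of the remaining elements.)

10

A longest alternating subsequence is 44, 28, 38, 23, 42, 17, 46, 30, 31, 26 (positions 1,2,3,4,5,6,7,9,11,12); its 9 consecutive differences strictly alternate in sign, and length 10 is optimal.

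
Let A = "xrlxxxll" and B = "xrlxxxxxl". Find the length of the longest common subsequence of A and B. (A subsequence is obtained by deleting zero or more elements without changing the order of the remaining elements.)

7

A longest common subsequence is xrlxxxl (length 7); the LCS DP confirms no longer common subsequence exists.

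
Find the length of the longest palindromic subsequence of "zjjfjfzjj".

Using dp[i][j] = 2 + dp[i+1][j−1] if the ends match, else max(dp[i+1][j], dp[i][j−1]):
dp[1][9] = 7. A witness is jjfjfjj at positions 2,3,4,5,6,8,9.

7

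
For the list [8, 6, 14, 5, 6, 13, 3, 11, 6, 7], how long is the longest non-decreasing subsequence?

4

One longest non-decreasing subsequence is 6, 6, 6, 7 (positions 2,5,9,10), of length 4; no longer one exists.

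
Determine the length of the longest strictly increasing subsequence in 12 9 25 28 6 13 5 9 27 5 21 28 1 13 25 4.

4

One longest increasing subsequence is 12, 25, 27, 28 (positions 1,3,9,12), of length 4; no longer one exists.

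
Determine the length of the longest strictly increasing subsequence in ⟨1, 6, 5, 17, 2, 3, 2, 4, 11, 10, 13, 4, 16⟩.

7

Let dp[i] be the longest increasing subsequence ending at position i. Then dp = [1, 2, 2, 3, 2, 3, 2, 4, 5, 5, 6, 4, 7].
The maximum is 7; one witness is 1, 2, 3, 4, 11, 13, 16 at positions 1,5,6,8,9,11,13.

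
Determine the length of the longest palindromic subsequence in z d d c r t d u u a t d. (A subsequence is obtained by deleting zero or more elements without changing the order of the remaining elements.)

One longest palindromic subsequence is dtuutd (positions 2,6,8,9,11,12); it reads the same forward and backward, and the interval DP gives dp[1][12] = 6.

6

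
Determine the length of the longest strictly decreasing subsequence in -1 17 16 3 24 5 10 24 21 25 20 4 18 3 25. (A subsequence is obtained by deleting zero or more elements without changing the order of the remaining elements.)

5

Let dp[i] be the longest decreasing subsequence ending at position i. Then dp = [1, 1, 2, 3, 1, 3, 3, 1, 2, 1, 3, 4, 4, 5, 1].
The maximum is 5; one witness is 17, 16, 5, 4, 3 at positions 2,3,6,12,14.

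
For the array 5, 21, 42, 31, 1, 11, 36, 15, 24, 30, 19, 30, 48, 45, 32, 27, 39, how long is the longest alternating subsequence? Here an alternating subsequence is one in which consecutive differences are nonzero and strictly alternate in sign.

Track the best alternating length ending on an up-step vs a down-step at each position: up/down = 1/1, 2/1, 2/1, 2/3, 1/3, 4/3, 4/3, 4/5, 6/5, 6/5, 6/7, 8/5, 8/1, 8/9, 8/9, 8/9, 10/9.
The maximum over both is 10; one such subsequence is 5, 42, 31, 36, 15, 24, 19, 48, 32, 39.

10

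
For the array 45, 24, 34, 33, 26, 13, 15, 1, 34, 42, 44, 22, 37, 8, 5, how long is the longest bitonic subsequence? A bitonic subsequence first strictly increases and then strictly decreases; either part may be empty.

8

One longest bitonic subsequence is 24, 33, 34, 42, 44, 37, 8, 5 (positions 2,4,9,10,11,13,14,15): it rises to 44 then falls. Length 8 is optimal.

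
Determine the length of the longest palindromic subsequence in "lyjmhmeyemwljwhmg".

One longest palindromic subsequence is mhmeyemhm (positions 4,5,6,7,8,9,10,15,16); it reads the same forward and backward, and the interval DP gives dp[1][17] = 9.

9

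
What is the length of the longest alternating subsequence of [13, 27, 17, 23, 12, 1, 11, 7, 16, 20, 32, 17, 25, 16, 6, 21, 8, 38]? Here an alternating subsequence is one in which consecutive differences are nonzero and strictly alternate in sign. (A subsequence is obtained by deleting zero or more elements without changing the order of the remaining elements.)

A longest alternating subsequence is 13, 27, 17, 23, 1, 11, 7, 20, 17, 25, 16, 21, 8, 38 (positions 1,2,3,4,6,7,8,10,12,13,14,16,17,18); its 13 consecutive differences strictly alternate in sign, and length 14 is optimal.

14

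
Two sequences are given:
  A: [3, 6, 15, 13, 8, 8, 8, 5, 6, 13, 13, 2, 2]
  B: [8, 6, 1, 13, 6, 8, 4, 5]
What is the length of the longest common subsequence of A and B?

Backtracking the LCS table gives one alignment: 6 (A2,B2) → 13 (A4,B4) → 8 (A5,B6) → 5 (A8,B8).
So the longest common subsequence has length 4.

4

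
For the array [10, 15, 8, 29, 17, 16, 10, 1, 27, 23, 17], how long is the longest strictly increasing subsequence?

One longest increasing subsequence is 10, 15, 17, 27 (positions 1,2,5,9), of length 4; no longer one exists.

4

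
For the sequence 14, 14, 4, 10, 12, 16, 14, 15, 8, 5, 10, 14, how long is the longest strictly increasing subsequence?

Let dp[i] be the longest increasing subsequence ending at position i. Then dp = [1, 1, 1, 2, 3, 4, 4, 5, 2, 2, 3, 4].
The maximum is 5; one witness is 4, 10, 12, 14, 15 at positions 3,4,5,7,8.

5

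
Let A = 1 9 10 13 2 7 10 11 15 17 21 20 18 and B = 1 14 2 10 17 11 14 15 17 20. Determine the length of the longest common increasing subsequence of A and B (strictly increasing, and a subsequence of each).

7

A longest common strictly increasing subsequence is 1, 2, 10, 11, 15, 17, 20 (length 7); it appears in order in both A and B, and no longer such subsequence exists.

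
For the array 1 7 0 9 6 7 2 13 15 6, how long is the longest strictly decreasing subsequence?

Let dp[i] be the longest decreasing subsequence ending at position i. Then dp = [1, 1, 2, 1, 2, 2, 3, 1, 1, 3].
The maximum is 3; one witness is 7, 6, 2 at positions 2,5,7.

3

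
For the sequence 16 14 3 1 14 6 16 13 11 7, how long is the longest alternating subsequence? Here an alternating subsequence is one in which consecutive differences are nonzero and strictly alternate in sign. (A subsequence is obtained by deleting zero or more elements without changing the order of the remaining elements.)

6

Track the best alternating length ending on an up-step vs a down-step at each position: up/down = 1/1, 1/2, 1/2, 1/2, 3/2, 3/4, 5/1, 5/6, 5/6, 5/6.
The maximum over both is 6; one such subsequence is 16, 3, 14, 6, 16, 13.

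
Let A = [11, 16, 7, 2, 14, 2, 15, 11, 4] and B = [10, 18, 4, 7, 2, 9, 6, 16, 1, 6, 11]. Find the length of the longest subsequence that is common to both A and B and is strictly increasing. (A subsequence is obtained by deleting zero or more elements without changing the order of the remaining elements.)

For each value that appears in both, track the longest common increasing run ending there.
The best achievable length is 2; one witness is 7, 11 (A-positions 3,8, B-positions 4,11).

2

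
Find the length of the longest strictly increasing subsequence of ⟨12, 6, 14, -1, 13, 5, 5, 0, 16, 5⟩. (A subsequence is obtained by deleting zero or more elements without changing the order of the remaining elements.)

Scanning left to right, the best length ending at each element is: 12→1, 6→1, 14→2, -1→1, 13→2, 5→2, 5→2, 0→2, 16→3, 5→3.
So the longest increasing subsequence has length 3, e.g. 12, 14, 16.

3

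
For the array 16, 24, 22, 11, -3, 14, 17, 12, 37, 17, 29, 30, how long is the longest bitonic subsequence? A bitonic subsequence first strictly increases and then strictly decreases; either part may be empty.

Let inc[i] be the LIS ending at i and dec[i] the longest strictly decreasing subsequence starting at i. inc = [1, 2, 2, 1, 1, 2, 3, 2, 4, 3, 4, 5], dec = [3, 4, 3, 2, 1, 2, 2, 1, 2, 1, 1, 1].
max_i inc[i]+dec[i]−1 = 5, with one witness 16, 24, 22, 17, 12.

5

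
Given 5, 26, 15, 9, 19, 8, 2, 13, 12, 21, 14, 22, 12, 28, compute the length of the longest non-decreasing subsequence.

Let dp[i] be the longest non-decreasing subsequence ending at position i. Then dp = [1, 2, 2, 2, 3, 2, 1, 3, 3, 4, 4, 5, 4, 6].
The maximum is 6; one witness is 5, 15, 19, 21, 22, 28 at positions 1,3,5,10,12,14.

6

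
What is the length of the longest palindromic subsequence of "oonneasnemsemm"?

5

Using dp[i][j] = 2 + dp[i+1][j−1] if the ends match, else max(dp[i+1][j], dp[i][j−1]):
dp[1][14] = 5. A witness is esmse at positions 5,7,10,11,12.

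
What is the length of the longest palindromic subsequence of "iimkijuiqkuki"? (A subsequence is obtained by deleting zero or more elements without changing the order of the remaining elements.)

One longest palindromic subsequence is ikukuki (positions 1,4,7,10,11,12,13); it reads the same forward and backward, and the interval DP gives dp[1][13] = 7.

7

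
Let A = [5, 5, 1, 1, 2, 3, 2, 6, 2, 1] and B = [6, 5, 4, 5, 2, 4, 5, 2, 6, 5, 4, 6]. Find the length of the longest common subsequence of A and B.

5

A longest common subsequence is 5, 5, 2, 2, 6 (length 5); the LCS DP confirms no longer common subsequence exists.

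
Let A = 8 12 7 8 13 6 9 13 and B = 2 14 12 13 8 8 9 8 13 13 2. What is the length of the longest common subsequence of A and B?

A longest common subsequence is 8, 8, 13, 13 (length 4); the LCS DP confirms no longer common subsequence exists.

4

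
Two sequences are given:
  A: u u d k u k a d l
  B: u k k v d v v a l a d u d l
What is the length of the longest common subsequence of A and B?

6

A longest common subsequence is ukkadl (length 6); the LCS DP confirms no longer common subsequence exists.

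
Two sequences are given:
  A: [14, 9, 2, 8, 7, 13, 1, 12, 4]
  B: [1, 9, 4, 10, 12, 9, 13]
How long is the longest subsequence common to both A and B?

2

A longest common subsequence is 9, 13 (length 2); the LCS DP confirms no longer common subsequence exists.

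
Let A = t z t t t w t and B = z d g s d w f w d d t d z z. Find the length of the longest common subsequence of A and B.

3

A longest common subsequence is zwt (length 3); the LCS DP confirms no longer common subsequence exists.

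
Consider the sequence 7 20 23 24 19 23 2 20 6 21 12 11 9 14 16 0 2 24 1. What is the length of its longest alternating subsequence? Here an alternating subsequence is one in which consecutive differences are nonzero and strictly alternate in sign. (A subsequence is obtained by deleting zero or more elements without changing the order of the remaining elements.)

13

Track the best alternating length ending on an up-step vs a down-step at each position: up/down = 1/1, 2/1, 2/1, 2/1, 2/3, 4/3, 1/5, 6/5, 6/7, 8/5, 8/9, 8/9, 8/9, 10/9, 10/9, 1/11, 12/11, 12/1, 12/13.
The maximum over both is 13; one such subsequence is 7, 20, 19, 23, 2, 20, 6, 21, 12, 14, 0, 2, 1.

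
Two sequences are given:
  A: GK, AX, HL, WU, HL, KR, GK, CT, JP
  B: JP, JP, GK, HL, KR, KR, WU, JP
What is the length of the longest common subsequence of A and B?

4

Backtracking the LCS table gives one alignment: GK (A1,B3) → HL (A3,B4) → WU (A4,B7) → JP (A9,B8).
So the longest common subsequence has length 4.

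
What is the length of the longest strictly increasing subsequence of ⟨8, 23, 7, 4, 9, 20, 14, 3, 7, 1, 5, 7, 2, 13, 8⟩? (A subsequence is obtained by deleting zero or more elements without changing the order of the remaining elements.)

One longest increasing subsequence is 4, 5, 7, 13 (positions 4,11,12,14), of length 4; no longer one exists.

4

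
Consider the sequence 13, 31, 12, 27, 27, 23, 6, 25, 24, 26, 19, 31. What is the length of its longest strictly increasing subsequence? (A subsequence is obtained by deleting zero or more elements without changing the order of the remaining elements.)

5

Let dp[i] be the longest increasing subsequence ending at position i. Then dp = [1, 2, 1, 2, 2, 2, 1, 3, 3, 4, 2, 5].
The maximum is 5; one witness is 13, 23, 25, 26, 31 at positions 1,6,8,10,12.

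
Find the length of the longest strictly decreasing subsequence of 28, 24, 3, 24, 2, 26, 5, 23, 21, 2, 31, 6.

One longest decreasing subsequence is 28, 24, 23, 21, 2 (positions 1,2,8,9,10), of length 5; no longer one exists.

5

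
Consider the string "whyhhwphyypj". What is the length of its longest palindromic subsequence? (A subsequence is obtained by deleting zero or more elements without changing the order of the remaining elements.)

One longest palindromic subsequence is yhphy (positions 3,5,7,8,10); it reads the same forward and backward, and the interval DP gives dp[1][12] = 5.

5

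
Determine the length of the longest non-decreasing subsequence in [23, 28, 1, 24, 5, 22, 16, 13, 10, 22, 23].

5

One longest non-decreasing subsequence is 1, 5, 22, 22, 23 (positions 3,5,6,10,11), of length 5; no longer one exists.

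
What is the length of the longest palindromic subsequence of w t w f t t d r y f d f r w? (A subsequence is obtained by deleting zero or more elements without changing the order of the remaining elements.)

Using dp[i][j] = 2 + dp[i+1][j−1] if the ends match, else max(dp[i+1][j], dp[i][j−1]):
dp[1][14] = 7. A witness is wrfdfrw at positions 1,8,10,11,12,13,14.

7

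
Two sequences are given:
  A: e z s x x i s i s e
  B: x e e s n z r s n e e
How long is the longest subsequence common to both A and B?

A longest common subsequence is ezse (length 4); the LCS DP confirms no longer common subsequence exists.

4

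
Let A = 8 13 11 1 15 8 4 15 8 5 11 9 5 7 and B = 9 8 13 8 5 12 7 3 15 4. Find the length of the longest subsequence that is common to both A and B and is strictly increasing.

For each value that appears in both, track the longest common increasing run ending there.
The best achievable length is 3; one witness is 8, 13, 15 (A-positions 1,2,5, B-positions 2,3,9).

3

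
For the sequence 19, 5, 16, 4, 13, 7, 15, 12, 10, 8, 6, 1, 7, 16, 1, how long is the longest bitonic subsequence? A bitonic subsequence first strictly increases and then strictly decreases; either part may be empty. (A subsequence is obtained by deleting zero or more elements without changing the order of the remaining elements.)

Let inc[i] be the LIS ending at i and dec[i] the longest strictly decreasing subsequence starting at i. inc = [1, 1, 2, 1, 2, 2, 3, 3, 3, 3, 2, 1, 3, 4, 1], dec = [8, 3, 7, 2, 6, 3, 6, 5, 4, 3, 2, 1, 2, 2, 1].
max_i inc[i]+dec[i]−1 = 8, with one witness 19, 16, 15, 12, 10, 8, 7, 1.

8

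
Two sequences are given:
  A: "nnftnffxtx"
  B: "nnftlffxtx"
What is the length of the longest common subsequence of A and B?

9

Backtracking the LCS table gives one alignment: n (A1,B1) → n (A2,B2) → f (A3,B3) → t (A4,B4) → f (A6,B6) → f (A7,B7) → x (A8,B8) → t (A9,B9) → x (A10,B10).
So the longest common subsequence has length 9.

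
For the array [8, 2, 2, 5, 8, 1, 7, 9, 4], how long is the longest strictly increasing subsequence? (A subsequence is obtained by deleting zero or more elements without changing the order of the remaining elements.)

Scanning left to right, the best length ending at each element is: 8→1, 2→1, 2→1, 5→2, 8→3, 1→1, 7→3, 9→4, 4→2.
So the longest increasing subsequence has length 4, e.g. 2, 5, 8, 9.

4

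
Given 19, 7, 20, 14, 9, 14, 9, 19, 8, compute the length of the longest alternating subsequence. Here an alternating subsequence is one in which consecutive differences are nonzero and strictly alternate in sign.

Track the best alternating length ending on an up-step vs a down-step at each position: up/down = 1/1, 1/2, 3/1, 3/4, 3/4, 5/4, 3/6, 7/4, 3/8.
The maximum over both is 8; one such subsequence is 19, 7, 20, 9, 14, 9, 19, 8.

8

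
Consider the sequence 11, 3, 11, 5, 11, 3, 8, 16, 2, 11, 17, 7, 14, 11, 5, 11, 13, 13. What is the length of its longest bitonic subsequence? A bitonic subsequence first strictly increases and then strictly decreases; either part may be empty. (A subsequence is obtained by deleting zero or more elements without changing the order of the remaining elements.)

Let inc[i] be the LIS ending at i and dec[i] the longest strictly decreasing subsequence starting at i. inc = [1, 1, 2, 2, 3, 1, 3, 4, 1, 4, 5, 3, 5, 4, 2, 4, 5, 5], dec = [4, 2, 4, 3, 4, 2, 3, 4, 1, 3, 4, 2, 3, 2, 1, 1, 1, 1].
max_i inc[i]+dec[i]−1 = 8, with one witness 3, 5, 11, 16, 17, 14, 11, 5.

8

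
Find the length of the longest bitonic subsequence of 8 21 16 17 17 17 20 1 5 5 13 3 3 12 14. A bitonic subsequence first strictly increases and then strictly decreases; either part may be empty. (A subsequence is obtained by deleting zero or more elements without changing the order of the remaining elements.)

One longest bitonic subsequence is 8, 16, 17, 20, 13, 12 (positions 1,3,4,7,11,14): it rises to 20 then falls. Length 6 is optimal.

6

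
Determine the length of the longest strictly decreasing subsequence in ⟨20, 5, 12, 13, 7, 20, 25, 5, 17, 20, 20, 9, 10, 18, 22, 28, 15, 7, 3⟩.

Let dp[i] be the longest decreasing subsequence ending at position i. Then dp = [1, 2, 2, 2, 3, 1, 1, 4, 2, 2, 2, 3, 3, 3, 2, 1, 4, 5, 6].
The maximum is 6; one witness is 25, 20, 18, 15, 7, 3 at positions 7,10,14,17,18,19.

6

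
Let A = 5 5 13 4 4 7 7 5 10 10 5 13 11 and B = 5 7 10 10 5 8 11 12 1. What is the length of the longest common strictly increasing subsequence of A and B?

4

A longest common strictly increasing subsequence is 5, 7, 10, 11 (length 4); it appears in order in both A and B, and no longer such subsequence exists.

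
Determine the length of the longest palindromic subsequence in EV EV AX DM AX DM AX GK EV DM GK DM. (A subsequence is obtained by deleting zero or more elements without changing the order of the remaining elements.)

7

One longest palindromic subsequence is EV AX DM AX DM AX EV (positions 2,3,4,5,6,7,9); it reads the same forward and backward, and the interval DP gives dp[1][12] = 7.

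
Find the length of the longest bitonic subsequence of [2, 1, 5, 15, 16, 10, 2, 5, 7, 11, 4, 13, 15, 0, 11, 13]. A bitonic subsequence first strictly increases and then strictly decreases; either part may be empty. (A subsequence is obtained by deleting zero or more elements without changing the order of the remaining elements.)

One longest bitonic subsequence is 2, 5, 15, 16, 10, 7, 4, 0 (positions 1,3,4,5,6,9,11,14): it rises to 16 then falls. Length 8 is optimal.

8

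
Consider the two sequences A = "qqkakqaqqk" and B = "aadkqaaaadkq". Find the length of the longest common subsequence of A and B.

5

Backtracking the LCS table gives one alignment: a (A4,B2) → k (A5,B4) → q (A6,B5) → a (A7,B9) → q (A9,B12).
So the longest common subsequence has length 5.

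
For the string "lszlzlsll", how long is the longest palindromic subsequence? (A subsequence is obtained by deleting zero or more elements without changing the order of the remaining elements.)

One longest palindromic subsequence is lslzlsl (positions 1,2,4,5,6,7,9); it reads the same forward and backward, and the interval DP gives dp[1][9] = 7.

7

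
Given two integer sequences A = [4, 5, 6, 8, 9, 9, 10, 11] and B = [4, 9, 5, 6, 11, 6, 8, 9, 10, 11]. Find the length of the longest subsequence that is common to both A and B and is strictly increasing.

7

For each value that appears in both, track the longest common increasing run ending there.
The best achievable length is 7; one witness is 4, 5, 6, 8, 9, 10, 11 (A-positions 1,2,3,4,5,7,8, B-positions 1,3,4,7,8,9,10).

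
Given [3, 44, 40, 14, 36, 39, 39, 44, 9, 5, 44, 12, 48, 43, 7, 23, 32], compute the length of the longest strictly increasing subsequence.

Let dp[i] be the longest increasing subsequence ending at position i. Then dp = [1, 2, 2, 2, 3, 4, 4, 5, 2, 2, 5, 3, 6, 5, 3, 4, 5].
The maximum is 6; one witness is 3, 14, 36, 39, 44, 48 at positions 1,4,5,6,8,13.

6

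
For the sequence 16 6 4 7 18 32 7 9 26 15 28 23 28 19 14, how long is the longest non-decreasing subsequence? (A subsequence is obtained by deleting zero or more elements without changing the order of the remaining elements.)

One longest non-decreasing subsequence is 6, 7, 7, 9, 26, 28, 28 (positions 2,4,7,8,9,11,13), of length 7; no longer one exists.

7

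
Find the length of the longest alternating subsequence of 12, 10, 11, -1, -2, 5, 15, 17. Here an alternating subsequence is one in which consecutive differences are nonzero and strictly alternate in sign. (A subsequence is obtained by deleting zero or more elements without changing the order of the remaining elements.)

A longest alternating subsequence is 12, 10, 11, -1, 5 (positions 1,2,3,4,6); its 4 consecutive differences strictly alternate in sign, and length 5 is optimal.

5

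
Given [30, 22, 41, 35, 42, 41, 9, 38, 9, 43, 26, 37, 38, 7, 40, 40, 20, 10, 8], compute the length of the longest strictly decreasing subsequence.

Let dp[i] be the longest decreasing subsequence ending at position i. Then dp = [1, 2, 1, 2, 1, 2, 3, 3, 4, 1, 4, 4, 3, 5, 3, 3, 5, 6, 7].
The maximum is 7; one witness is 42, 41, 38, 26, 20, 10, 8 at positions 5,6,8,11,17,18,19.

7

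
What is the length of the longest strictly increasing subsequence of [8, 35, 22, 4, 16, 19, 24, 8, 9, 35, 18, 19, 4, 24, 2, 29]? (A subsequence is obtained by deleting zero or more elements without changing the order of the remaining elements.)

One longest increasing subsequence is 4, 8, 9, 18, 19, 24, 29 (positions 4,8,9,11,12,14,16), of length 7; no longer one exists.

7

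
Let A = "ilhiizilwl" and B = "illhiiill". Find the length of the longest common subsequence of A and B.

A longest common subsequence is ilhiiill (length 8); the LCS DP confirms no longer common subsequence exists.

8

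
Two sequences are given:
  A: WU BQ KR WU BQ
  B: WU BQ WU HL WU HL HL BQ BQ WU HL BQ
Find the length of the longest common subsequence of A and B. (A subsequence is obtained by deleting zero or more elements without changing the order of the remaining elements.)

4

A longest common subsequence is WU, BQ, WU, BQ (length 4); the LCS DP confirms no longer common subsequence exists.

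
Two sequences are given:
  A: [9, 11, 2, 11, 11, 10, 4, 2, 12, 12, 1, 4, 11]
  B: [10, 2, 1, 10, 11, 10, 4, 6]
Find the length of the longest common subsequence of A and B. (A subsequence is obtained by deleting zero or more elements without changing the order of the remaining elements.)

4

Backtracking the LCS table gives one alignment: 2 (A3,B2) → 11 (A5,B5) → 10 (A6,B6) → 4 (A7,B7).
So the longest common subsequence has length 4.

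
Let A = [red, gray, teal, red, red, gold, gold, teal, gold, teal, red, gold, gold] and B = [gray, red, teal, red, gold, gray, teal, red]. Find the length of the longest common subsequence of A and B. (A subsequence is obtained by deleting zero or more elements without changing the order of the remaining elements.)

6

Backtracking the LCS table gives one alignment: red (A1,B2) → teal (A3,B3) → red (A5,B4) → gold (A6,B5) → teal (A10,B7) → red (A11,B8).
So the longest common subsequence has length 6.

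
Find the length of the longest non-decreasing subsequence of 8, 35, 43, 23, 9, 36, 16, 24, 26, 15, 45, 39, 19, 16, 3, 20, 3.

Let dp[i] be the longest non-decreasing subsequence ending at position i. Then dp = [1, 2, 3, 2, 2, 3, 3, 4, 5, 3, 6, 6, 4, 4, 1, 5, 2].
The maximum is 6; one witness is 8, 9, 16, 24, 26, 45 at positions 1,5,7,8,9,11.

6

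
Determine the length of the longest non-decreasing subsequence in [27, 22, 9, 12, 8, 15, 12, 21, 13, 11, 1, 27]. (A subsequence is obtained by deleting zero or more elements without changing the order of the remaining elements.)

5

Let dp[i] be the longest non-decreasing subsequence ending at position i. Then dp = [1, 1, 1, 2, 1, 3, 3, 4, 4, 2, 1, 5].
The maximum is 5; one witness is 9, 12, 15, 21, 27 at positions 3,4,6,8,12.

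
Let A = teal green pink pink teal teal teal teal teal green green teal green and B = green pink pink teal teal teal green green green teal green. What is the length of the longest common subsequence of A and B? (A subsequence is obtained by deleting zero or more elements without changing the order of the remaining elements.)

10

Backtracking the LCS table gives one alignment: green (A2,B1) → pink (A3,B2) → pink (A4,B3) → teal (A5,B4) → teal (A6,B5) → teal (A7,B6) → green (A10,B8) → green (A11,B9) → teal (A12,B10) → green (A13,B11).
So the longest common subsequence has length 10.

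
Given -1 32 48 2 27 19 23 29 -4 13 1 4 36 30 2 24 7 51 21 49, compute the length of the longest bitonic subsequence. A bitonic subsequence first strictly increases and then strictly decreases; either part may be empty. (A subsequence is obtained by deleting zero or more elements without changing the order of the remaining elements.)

Let inc[i] be the LIS ending at i and dec[i] the longest strictly decreasing subsequence starting at i. inc = [1, 2, 3, 2, 3, 3, 4, 5, 1, 3, 2, 3, 6, 6, 3, 5, 4, 7, 5, 7], dec = [2, 6, 6, 2, 5, 4, 4, 4, 1, 3, 1, 2, 4, 3, 1, 2, 1, 2, 1, 1].
max_i inc[i]+dec[i]−1 = 9, with one witness -1, 2, 19, 23, 29, 36, 30, 24, 21.

9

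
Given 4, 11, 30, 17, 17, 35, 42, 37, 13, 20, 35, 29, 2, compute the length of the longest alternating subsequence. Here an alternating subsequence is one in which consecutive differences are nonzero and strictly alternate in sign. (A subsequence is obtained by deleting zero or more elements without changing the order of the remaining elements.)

7

Track the best alternating length ending on an up-step vs a down-step at each position: up/down = 1/1, 2/1, 2/1, 2/3, 2/3, 4/1, 4/1, 4/5, 2/5, 6/5, 6/5, 6/7, 1/7.
The maximum over both is 7; one such subsequence is 4, 30, 17, 35, 13, 35, 29.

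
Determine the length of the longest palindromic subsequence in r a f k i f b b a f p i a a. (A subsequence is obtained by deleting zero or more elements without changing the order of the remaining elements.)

One longest palindromic subsequence is aifbbfia (positions 2,5,6,7,8,10,12,14); it reads the same forward and backward, and the interval DP gives dp[1][14] = 8.

8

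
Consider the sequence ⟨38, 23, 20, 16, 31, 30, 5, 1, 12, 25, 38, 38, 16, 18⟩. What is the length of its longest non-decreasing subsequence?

5

One longest non-decreasing subsequence is 5, 12, 25, 38, 38 (positions 7,9,10,11,12), of length 5; no longer one exists.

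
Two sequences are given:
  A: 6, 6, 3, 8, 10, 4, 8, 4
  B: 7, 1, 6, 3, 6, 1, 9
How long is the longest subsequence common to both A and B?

2

A longest common subsequence is 6, 6 (length 2); the LCS DP confirms no longer common subsequence exists.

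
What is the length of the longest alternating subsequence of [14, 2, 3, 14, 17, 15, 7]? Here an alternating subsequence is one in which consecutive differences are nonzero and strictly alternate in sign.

A longest alternating subsequence is 14, 2, 17, 15 (positions 1,2,5,6); its 3 consecutive differences strictly alternate in sign, and length 4 is optimal.

4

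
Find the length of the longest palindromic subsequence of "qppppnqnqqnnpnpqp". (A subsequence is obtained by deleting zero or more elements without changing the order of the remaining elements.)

12

One longest palindromic subsequence is pppnnqqnnppp (positions 2,4,5,6,8,9,10,11,12,13,15,17); it reads the same forward and backward, and the interval DP gives dp[1][17] = 12.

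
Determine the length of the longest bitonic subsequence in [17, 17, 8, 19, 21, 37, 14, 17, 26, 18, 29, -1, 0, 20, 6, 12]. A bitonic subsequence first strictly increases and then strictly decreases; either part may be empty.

One longest bitonic subsequence is 17, 19, 21, 37, 29, 20, 12 (positions 1,4,5,6,11,14,16): it rises to 37 then falls. Length 7 is optimal.

7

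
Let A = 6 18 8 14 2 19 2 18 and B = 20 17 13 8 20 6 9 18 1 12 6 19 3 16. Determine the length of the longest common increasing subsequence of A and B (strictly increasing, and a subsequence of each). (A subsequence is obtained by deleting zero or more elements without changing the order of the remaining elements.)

3

For each value that appears in both, track the longest common increasing run ending there.
The best achievable length is 3; one witness is 6, 18, 19 (A-positions 1,2,6, B-positions 6,8,12).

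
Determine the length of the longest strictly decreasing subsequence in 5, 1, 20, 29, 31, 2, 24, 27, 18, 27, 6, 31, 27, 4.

Scanning left to right, the best length ending at each element is: 5→1, 1→2, 20→1, 29→1, 31→1, 2→2, 24→2, 27→2, 18→3, 27→2, 6→4, 31→1, 27→2, 4→5.
So the longest decreasing subsequence has length 5, e.g. 29, 24, 18, 6, 4.

5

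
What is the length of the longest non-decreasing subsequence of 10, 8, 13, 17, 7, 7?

One longest non-decreasing subsequence is 10, 13, 17 (positions 1,3,4), of length 3; no longer one exists.

3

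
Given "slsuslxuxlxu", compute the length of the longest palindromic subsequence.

Using dp[i][j] = 2 + dp[i+1][j−1] if the ends match, else max(dp[i+1][j], dp[i][j−1]):
dp[1][12] = 7. A witness is ulxuxlu at positions 4,6,7,8,9,10,12.

7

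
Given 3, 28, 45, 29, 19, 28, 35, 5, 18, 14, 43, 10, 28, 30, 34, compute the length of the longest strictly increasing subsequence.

Scanning left to right, the best length ending at each element is: 3→1, 28→2, 45→3, 29→3, 19→2, 28→3, 35→4, 5→2, 18→3, 14→3, 43→5, 10→3, 28→4, 30→5, 34→6.
So the longest increasing subsequence has length 6, e.g. 3, 5, 18, 28, 30, 34.

6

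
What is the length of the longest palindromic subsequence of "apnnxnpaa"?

7

One longest palindromic subsequence is apnxnpa (positions 1,2,3,5,6,7,9); it reads the same forward and backward, and the interval DP gives dp[1][9] = 7.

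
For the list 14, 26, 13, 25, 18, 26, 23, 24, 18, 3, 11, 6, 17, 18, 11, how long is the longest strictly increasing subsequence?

4

One longest increasing subsequence is 14, 18, 23, 24 (positions 1,5,7,8), of length 4; no longer one exists.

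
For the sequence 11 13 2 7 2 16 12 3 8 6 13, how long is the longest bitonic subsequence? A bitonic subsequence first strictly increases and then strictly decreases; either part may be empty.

6

One longest bitonic subsequence is 11, 13, 16, 12, 8, 6 (positions 1,2,6,7,9,10): it rises to 16 then falls. Length 6 is optimal.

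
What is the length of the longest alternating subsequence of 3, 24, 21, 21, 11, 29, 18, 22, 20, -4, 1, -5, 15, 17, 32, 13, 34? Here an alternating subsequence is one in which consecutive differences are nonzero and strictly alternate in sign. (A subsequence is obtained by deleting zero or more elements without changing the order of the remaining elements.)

Track the best alternating length ending on an up-step vs a down-step at each position: up/down = 1/1, 2/1, 2/3, 2/3, 2/3, 4/1, 4/5, 6/5, 6/7, 1/7, 8/7, 1/9, 10/7, 10/7, 10/1, 10/11, 12/1.
The maximum over both is 12; one such subsequence is 3, 24, 21, 29, 18, 22, -4, 1, -5, 15, 13, 34.

12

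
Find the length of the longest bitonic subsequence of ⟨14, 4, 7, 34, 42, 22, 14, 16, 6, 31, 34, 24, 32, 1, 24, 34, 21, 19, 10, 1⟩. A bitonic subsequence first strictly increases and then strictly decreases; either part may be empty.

One longest bitonic subsequence is 4, 7, 14, 16, 31, 34, 32, 24, 21, 19, 10, 1 (positions 2,3,7,8,10,11,13,15,17,18,19,20): it rises to 34 then falls. Length 12 is optimal.

12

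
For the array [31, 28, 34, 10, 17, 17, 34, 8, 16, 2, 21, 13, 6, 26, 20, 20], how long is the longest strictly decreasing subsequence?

6

Let dp[i] be the longest decreasing subsequence ending at position i. Then dp = [1, 2, 1, 3, 3, 3, 1, 4, 4, 5, 3, 5, 6, 3, 4, 4].
The maximum is 6; one witness is 31, 28, 17, 16, 13, 6 at positions 1,2,5,9,12,13.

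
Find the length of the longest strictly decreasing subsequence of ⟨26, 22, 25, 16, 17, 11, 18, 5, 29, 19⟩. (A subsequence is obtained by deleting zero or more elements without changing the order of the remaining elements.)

5

One longest decreasing subsequence is 26, 22, 16, 11, 5 (positions 1,2,4,6,8), of length 5; no longer one exists.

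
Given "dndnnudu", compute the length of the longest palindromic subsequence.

5

Using dp[i][j] = 2 + dp[i+1][j−1] if the ends match, else max(dp[i+1][j], dp[i][j−1]):
dp[1][8] = 5. A witness is dnnnd at positions 1,2,4,5,7.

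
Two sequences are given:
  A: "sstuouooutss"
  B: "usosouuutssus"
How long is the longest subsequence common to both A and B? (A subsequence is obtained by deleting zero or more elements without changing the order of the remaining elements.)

8

Backtracking the LCS table gives one alignment: s (A1,B2) → s (A2,B4) → u (A4,B6) → u (A6,B7) → u (A9,B8) → t (A10,B9) → s (A11,B11) → s (A12,B13).
So the longest common subsequence has length 8.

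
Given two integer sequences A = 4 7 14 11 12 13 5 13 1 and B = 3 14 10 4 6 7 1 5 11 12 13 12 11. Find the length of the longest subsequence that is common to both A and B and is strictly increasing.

For each value that appears in both, track the longest common increasing run ending there.
The best achievable length is 5; one witness is 4, 7, 11, 12, 13 (A-positions 1,2,4,5,6, B-positions 4,6,9,10,11).

5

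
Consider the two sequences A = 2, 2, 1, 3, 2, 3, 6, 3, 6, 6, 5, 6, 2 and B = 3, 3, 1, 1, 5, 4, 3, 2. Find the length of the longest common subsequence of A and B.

4

A longest common subsequence is 3, 3, 3, 2 (length 4); the LCS DP confirms no longer common subsequence exists.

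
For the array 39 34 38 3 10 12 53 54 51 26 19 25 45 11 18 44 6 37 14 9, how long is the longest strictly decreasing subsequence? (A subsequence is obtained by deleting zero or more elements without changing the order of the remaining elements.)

Let dp[i] be the longest decreasing subsequence ending at position i. Then dp = [1, 2, 2, 3, 3, 3, 1, 1, 2, 3, 4, 4, 3, 5, 5, 4, 6, 5, 6, 7].
The maximum is 7; one witness is 39, 34, 26, 19, 18, 14, 9 at positions 1,2,10,11,15,19,20.

7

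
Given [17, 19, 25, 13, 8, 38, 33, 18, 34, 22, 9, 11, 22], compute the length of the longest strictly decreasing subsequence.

One longest decreasing subsequence is 38, 33, 18, 9 (positions 6,7,8,11), of length 4; no longer one exists.

4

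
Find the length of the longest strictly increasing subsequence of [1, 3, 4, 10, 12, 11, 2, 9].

5

Let dp[i] be the longest increasing subsequence ending at position i. Then dp = [1, 2, 3, 4, 5, 5, 2, 4].
The maximum is 5; one witness is 1, 3, 4, 10, 12 at positions 1,2,3,4,5.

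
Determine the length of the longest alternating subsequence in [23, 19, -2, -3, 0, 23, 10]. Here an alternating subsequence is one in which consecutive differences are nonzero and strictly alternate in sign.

4

Track the best alternating length ending on an up-step vs a down-step at each position: up/down = 1/1, 1/2, 1/2, 1/2, 3/2, 3/1, 3/4.
The maximum over both is 4; one such subsequence is 23, 19, 23, 10.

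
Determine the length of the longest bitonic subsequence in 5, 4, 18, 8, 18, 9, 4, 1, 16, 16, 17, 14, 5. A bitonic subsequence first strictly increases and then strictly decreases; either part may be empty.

Let inc[i] be the LIS ending at i and dec[i] the longest strictly decreasing subsequence starting at i. inc = [1, 1, 2, 2, 3, 3, 1, 1, 4, 4, 5, 4, 2], dec = [3, 2, 4, 3, 4, 3, 2, 1, 3, 3, 3, 2, 1].
max_i inc[i]+dec[i]−1 = 7, with one witness 5, 8, 9, 16, 17, 14, 5.

7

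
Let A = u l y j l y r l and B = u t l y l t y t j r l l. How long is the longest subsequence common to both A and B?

7

Backtracking the LCS table gives one alignment: u (A1,B1) → l (A2,B3) → y (A3,B4) → l (A5,B5) → y (A6,B7) → r (A7,B10) → l (A8,B12).
So the longest common subsequence has length 7.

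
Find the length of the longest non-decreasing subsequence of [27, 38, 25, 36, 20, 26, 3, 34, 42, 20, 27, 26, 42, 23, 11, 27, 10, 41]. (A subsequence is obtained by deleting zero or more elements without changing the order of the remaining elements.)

5

One longest non-decreasing subsequence is 25, 26, 34, 42, 42 (positions 3,6,8,9,13), of length 5; no longer one exists.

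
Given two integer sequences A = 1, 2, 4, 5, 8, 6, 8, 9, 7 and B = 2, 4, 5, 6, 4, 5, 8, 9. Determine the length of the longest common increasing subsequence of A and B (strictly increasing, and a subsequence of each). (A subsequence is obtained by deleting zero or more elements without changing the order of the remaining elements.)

For each value that appears in both, track the longest common increasing run ending there.
The best achievable length is 6; one witness is 2, 4, 5, 6, 8, 9 (A-positions 2,3,4,6,7,8, B-positions 1,2,3,4,7,8).

6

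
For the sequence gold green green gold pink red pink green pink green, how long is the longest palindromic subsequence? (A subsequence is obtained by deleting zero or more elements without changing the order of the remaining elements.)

7

One longest palindromic subsequence is green green pink red pink green green (positions 2,3,5,6,7,8,10); it reads the same forward and backward, and the interval DP gives dp[1][10] = 7.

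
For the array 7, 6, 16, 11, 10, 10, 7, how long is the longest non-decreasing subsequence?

3

Scanning left to right, the best length ending at each element is: 7→1, 6→1, 16→2, 11→2, 10→2, 10→3, 7→2.
So the longest non-decreasing subsequence has length 3, e.g. 7, 10, 10.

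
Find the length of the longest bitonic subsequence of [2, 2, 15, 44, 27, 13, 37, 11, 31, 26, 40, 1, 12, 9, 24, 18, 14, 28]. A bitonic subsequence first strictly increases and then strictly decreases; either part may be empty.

9

Let inc[i] be the LIS ending at i and dec[i] the longest strictly decreasing subsequence starting at i. inc = [1, 1, 2, 3, 3, 2, 4, 2, 4, 3, 5, 1, 3, 2, 4, 4, 4, 5], dec = [2, 2, 4, 7, 5, 3, 6, 2, 5, 4, 4, 1, 2, 1, 3, 2, 1, 1].
max_i inc[i]+dec[i]−1 = 9, with one witness 2, 15, 44, 37, 31, 26, 24, 18, 14.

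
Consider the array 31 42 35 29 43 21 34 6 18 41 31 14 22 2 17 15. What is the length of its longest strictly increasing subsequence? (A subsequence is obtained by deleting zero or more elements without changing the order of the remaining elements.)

3

One longest increasing subsequence is 31, 42, 43 (positions 1,2,5), of length 3; no longer one exists.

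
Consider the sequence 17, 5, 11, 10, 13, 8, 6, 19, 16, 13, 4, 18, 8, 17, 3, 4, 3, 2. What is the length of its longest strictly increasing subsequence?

5

Scanning left to right, the best length ending at each element is: 17→1, 5→1, 11→2, 10→2, 13→3, 8→2, 6→2, 19→4, 16→4, 13→3, 4→1, 18→5, 8→3, 17→5, 3→1, 4→2, 3→1, 2→1.
So the longest increasing subsequence has length 5, e.g. 5, 11, 13, 16, 18.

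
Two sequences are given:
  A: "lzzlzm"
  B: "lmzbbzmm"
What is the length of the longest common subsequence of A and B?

4

Backtracking the LCS table gives one alignment: l (A1,B1) → z (A2,B3) → z (A3,B6) → m (A6,B8).
So the longest common subsequence has length 4.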